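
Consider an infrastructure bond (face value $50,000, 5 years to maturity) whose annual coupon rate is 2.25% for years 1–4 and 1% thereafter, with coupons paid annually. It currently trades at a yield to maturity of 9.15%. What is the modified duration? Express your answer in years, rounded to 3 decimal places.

Periodic yield y = 0.0915. First find Macaulay duration:
  t   CF        PV=CF/(1+0.0915)^t    t·PV
  1     1,125.00     1,030.6917     1,030.6917
  2     1,125.00       944.2892     1,888.5785
  3     1,125.00       865.1299     2,595.3896
  4     1,125.00       792.6064     3,170.4255
  5    50,500.00    32,596.6281   162,983.1406
  Σ                 36,229.3453   171,668.2259
P = 36,229.3453; Macaulay duration = 171,668.2259 / 36,229.3453 = 4.73838 years.
Modified duration = D_Mac / (1 + y) = 4.73838 / 1.0915 = 4.34116 years.

4.341 years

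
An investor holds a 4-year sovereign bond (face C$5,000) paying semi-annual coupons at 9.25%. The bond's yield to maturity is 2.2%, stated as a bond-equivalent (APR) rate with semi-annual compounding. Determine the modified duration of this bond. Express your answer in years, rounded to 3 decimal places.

Periodic yield y = 0.011. First find Macaulay duration:
  t   CF        PV=CF/(1+0.011)^t    t·PV
  1       231.25       228.7339       228.7339
  2       231.25       226.2452       452.4905
  3       231.25       223.7836       671.3508
  4       231.25       221.3488       885.3951
  5       231.25       218.9404     1,094.7021
  6       231.25       216.5583     1,299.3497
  7       231.25       214.2021     1,499.4145
  8     5,231.25     4,792.8764    38,343.0113
  Σ                  6,342.6887    44,474.4479
P = 6,342.6887; Macaulay duration = 44,474.4479 / 6,342.6887 = 7.01192 half-year periods = 3.50596 years.
Modified duration = D_Mac / (1 + y) = 3.50596 / 1.011 = 3.46782 years.

3.468 years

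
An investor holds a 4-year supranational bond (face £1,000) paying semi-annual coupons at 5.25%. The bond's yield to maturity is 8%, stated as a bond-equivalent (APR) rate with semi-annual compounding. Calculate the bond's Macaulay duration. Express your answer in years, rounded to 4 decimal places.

Periodic yield y = 0.04. Discount each cash flow and weight by its period:
  t   CF        PV=CF/(1+0.04)^t    t·PV
  1        26.25        25.2404        25.2404
  2        26.25        24.2696        48.5392
  3        26.25        23.3362        70.0085
  4        26.25        22.4386        89.7544
  5        26.25        21.5756       107.8779
  6        26.25        20.7458       124.4745
  7        26.25        19.9478       139.6349
  8     1,026.25       749.8708     5,998.9666
  Σ                    907.4248     6,604.4964
Price P = Σ PV = 907.4248.
Macaulay duration = Σ(t·PV) / P = 6,604.4964 / 907.4248 = 7.27829 half-year periods.
In years: 7.27829 / 2 = 3.63914 years.

3.6391 years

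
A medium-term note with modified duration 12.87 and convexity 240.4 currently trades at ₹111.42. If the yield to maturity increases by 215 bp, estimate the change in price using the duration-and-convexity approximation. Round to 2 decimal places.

Duration effect: -D_mod·Δy = -12.87 × (+0.0215) = -0.276705
Convexity effect: ½·C·(Δy)² = 0.5 × 240.4 × (0.0215)² = +0.05556245
ΔP/P ≈ -0.276705 + 0.05556245 = -0.22114255
ΔP ≈ 111.42 × (-0.22114255) = -24.639702921.

-₹24.64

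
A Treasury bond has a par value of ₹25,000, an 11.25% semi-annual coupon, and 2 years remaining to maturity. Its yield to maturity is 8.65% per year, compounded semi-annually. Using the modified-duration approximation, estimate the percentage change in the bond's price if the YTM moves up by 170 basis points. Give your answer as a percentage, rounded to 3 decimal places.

-3.014%

Periodic yield y = 0.04325. Modified duration first:
  t   CF        PV=CF/(1+0.04325)^t    t·PV
  1     1,406.25     1,347.9511     1,347.9511
  2     1,406.25     1,292.0691     2,584.1382
  3     1,406.25     1,238.5038     3,715.5115
  4    26,406.25    22,292.2116    89,168.8465
  Σ                 26,170.7357    96,816.4473
P = 26,170.7357; D_Mac = 3.69942 half-year periods = 1.84971 yrs; D_mod = 1.84971/(1+0.04325) = 1.77302 yrs.
ΔP/P ≈ -D_mod · Δy = -1.77302 × (+0.017) = -0.030141 = -3.0141%.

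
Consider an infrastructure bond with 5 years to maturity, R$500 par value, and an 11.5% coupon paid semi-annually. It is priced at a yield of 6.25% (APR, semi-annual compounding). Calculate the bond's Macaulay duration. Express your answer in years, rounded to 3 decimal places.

Periodic yield y = 0.03125. Discount each cash flow and weight by its period:
  t   CF        PV=CF/(1+0.03125)^t    t·PV
  1        28.75        27.8788        27.8788
  2        28.75        27.0340        54.0680
  3        28.75        26.2148        78.6443
  4        28.75        25.4204       101.6815
  5        28.75        24.6501       123.2503
  6        28.75        23.9031       143.4186
  7        28.75        23.1788       162.2513
  8        28.75        22.4764       179.8110
  9        28.75        21.7953       196.1574
  10      528.75       388.6966     3,886.9662
  Σ                    611.2481     4,954.1273
Price P = Σ PV = 611.2481.
Macaulay duration = Σ(t·PV) / P = 4,954.1273 / 611.2481 = 8.10494 half-year periods.
In years: 8.10494 / 2 = 4.05247 years.

4.052 years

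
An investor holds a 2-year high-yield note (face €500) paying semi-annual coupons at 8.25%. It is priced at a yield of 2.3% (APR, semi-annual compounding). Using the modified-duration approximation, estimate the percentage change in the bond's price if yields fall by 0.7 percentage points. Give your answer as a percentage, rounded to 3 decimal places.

Periodic yield y = 0.0115. Modified duration first:
  t   CF        PV=CF/(1+0.0115)^t    t·PV
  1       20.625        20.3905        20.3905
  2       20.625        20.1587        40.3174
  3       20.625        19.9295        59.7885
  4      520.625       497.3493     1,989.3970
  Σ                    557.8279     2,109.8934
P = 557.8279; D_Mac = 3.78234 half-year periods = 1.89117 yrs; D_mod = 1.89117/(1+0.0115) = 1.86967 yrs.
ΔP/P ≈ -D_mod · Δy = -1.86967 × (-0.007) = +0.013088 = +1.3088%.

+1.309%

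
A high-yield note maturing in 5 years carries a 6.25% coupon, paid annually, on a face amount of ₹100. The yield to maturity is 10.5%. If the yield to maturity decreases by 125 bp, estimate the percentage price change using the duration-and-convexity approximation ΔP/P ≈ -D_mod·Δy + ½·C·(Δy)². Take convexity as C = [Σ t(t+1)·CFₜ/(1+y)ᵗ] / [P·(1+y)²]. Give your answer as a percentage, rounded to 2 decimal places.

With y = 0.105:
  t   CF        PV=CF/(1+0.105)^t    t·PV        t(t+1)·PV
  1         6.25         5.6561         5.6561          11.3122
  2         6.25         5.1187        10.2373          30.7119
  3         6.25         4.6323        13.8968          55.5872
  4         6.25         4.1921        16.7684          83.8419
  5       106.25        64.4937       322.4687       1,934.8121
  Σ                     84.0929       369.0273       2,116.2653
P = 84.0929; D_Mac = 4.38833 yrs; D_mod = 3.97134 yrs; C = 20.61040.
Duration effect: -3.97134 × (-0.0125) = +0.049642
Convexity effect: 0.5 × 20.61040 × (-0.0125)² = +0.0016102
ΔP/P ≈ +0.049642 + 0.0016102 = +0.051252 = +5.1252%.

+5.13%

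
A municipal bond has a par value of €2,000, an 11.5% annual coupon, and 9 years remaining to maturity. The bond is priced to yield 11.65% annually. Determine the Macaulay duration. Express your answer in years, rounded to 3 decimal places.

Periodic yield y = 0.1165. Discount each cash flow and weight by its year:
  t   CF        PV=CF/(1+0.1165)^t    t·PV
  1       230.00       206.0009       206.0009
  2       230.00       184.5060       369.0119
  3       230.00       165.2539       495.7616
  4       230.00       148.0106       592.0425
  5       230.00       132.5666       662.8331
  6       230.00       118.7341       712.4046
  7       230.00       106.3449       744.4144
  8       230.00        95.2485       761.9878
  9     2,230.00       827.1348     7,444.2136
  Σ                  1,983.8003    11,988.6705
Price P = Σ PV = 1,983.8003.
Macaulay duration = Σ(t·PV) / P = 11,988.6705 / 1,983.8003 = 6.04328 years.

6.043 years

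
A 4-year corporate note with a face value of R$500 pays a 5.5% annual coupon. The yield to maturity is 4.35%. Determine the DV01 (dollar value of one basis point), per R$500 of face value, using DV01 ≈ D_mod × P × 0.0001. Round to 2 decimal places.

R$0.18

Periodic yield y = 0.0435.
  t   CF        PV=CF/(1+0.0435)^t    t·PV
  1        27.50        26.3536        26.3536
  2        27.50        25.2550        50.5100
  3        27.50        24.2022        72.6067
  4       527.50       444.8900     1,779.5600
  Σ                    520.7009     1,929.0304
P = 520.7009; D_Mac = 3.70468 yrs; D_mod = 3.55024 yrs.
DV01 ≈ 3.55024 × 520.7009 × 0.0001 = 0.184862.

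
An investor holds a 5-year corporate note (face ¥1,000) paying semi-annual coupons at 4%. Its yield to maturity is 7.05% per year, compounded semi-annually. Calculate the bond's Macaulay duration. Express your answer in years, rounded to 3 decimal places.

4.545 years

Periodic yield y = 0.03525. Discount each cash flow and weight by its period:
  t   CF        PV=CF/(1+0.03525)^t    t·PV
  1        20.00        19.3190        19.3190
  2        20.00        18.6612        37.3224
  3        20.00        18.0258        54.0774
  4        20.00        17.4120        69.6481
  5        20.00        16.8191        84.0957
  6        20.00        16.2465        97.4787
  7        20.00        15.6933       109.8529
  8        20.00        15.1589       121.2713
  9        20.00        14.6428       131.7848
  10    1,020.00       721.3529     7,213.5290
  Σ                    873.3314     7,938.3792
Price P = Σ PV = 873.3314.
Macaulay duration = Σ(t·PV) / P = 7,938.3792 / 873.3314 = 9.08977 half-year periods.
In years: 9.08977 / 2 = 4.54488 years.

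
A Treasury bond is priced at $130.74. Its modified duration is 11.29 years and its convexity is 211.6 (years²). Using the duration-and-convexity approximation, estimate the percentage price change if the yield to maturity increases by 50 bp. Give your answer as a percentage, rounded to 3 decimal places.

Duration effect: -D_mod·Δy = -11.29 × (+0.005) = -0.056450
Convexity effect: ½·C·(Δy)² = 0.5 × 211.6 × (0.005)² = +0.0026450
ΔP/P ≈ -0.056450 + 0.0026450 = -0.053805
= -5.3805%.

-5.381%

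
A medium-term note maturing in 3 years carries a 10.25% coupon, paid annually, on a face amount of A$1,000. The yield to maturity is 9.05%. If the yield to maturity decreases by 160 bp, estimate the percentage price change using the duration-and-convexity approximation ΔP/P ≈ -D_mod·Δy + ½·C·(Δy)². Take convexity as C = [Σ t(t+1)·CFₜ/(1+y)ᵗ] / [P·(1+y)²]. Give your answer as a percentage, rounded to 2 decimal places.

With y = 0.0905:
  t   CF        PV=CF/(1+0.0905)^t    t·PV        t(t+1)·PV
  1       102.50        93.9936        93.9936         187.9872
  2       102.50        86.1931       172.3862         517.1586
  3     1,102.50       850.1618     2,550.4854      10,201.9416
  Σ                  1,030.3485     2,816.8652      10,907.0874
P = 1,030.3485; D_Mac = 2.73390 yrs; D_mod = 2.50701 yrs; C = 8.90171.
Duration effect: -2.50701 × (-0.016) = +0.040112
Convexity effect: 0.5 × 8.90171 × (-0.016)² = +0.0011394
ΔP/P ≈ +0.040112 + 0.0011394 = +0.041252 = +4.1252%.

+4.13%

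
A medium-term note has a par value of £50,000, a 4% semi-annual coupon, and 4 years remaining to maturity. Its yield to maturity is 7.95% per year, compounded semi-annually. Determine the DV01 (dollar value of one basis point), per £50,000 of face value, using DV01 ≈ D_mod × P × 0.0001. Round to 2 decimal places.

Periodic yield y = 0.03975.
  t   CF        PV=CF/(1+0.03975)^t    t·PV
  1     1,000.00       961.7697       961.7697
  2     1,000.00       925.0009     1,850.0017
  3     1,000.00       889.6378     2,668.9133
  4     1,000.00       855.6266     3,422.5064
  5     1,000.00       822.9157     4,114.5786
  6     1,000.00       791.4554     4,748.7322
  7     1,000.00       761.1978     5,328.3843
  8    51,000.00    37,336.9419   298,695.5351
  Σ                 43,344.5456   321,790.4212
P = 43,344.5456; D_Mac = 7.42401 half-year periods = 3.71201 yrs; D_mod = 3.57009 yrs.
DV01 ≈ 3.57009 × 43,344.5456 × 0.0001 = 15.474413.

£15.47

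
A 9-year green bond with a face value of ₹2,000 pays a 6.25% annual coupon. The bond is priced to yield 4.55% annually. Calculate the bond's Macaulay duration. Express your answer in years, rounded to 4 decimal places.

7.2665 years

Periodic yield y = 0.0455. Discount each cash flow and weight by its year:
  t   CF        PV=CF/(1+0.0455)^t    t·PV
  1       125.00       119.5600       119.5600
  2       125.00       114.3568       228.7136
  3       125.00       109.3800       328.1400
  4       125.00       104.6198       418.4792
  5       125.00       100.0668       500.3338
  6       125.00        95.7119       574.2712
  7       125.00        91.5465       640.8255
  8       125.00        87.5624       700.4993
  9     2,125.00     1,423.7791    12,814.0115
  Σ                  2,246.5832    16,324.8341
Price P = Σ PV = 2,246.5832.
Macaulay duration = Σ(t·PV) / P = 16,324.8341 / 2,246.5832 = 7.26652 years.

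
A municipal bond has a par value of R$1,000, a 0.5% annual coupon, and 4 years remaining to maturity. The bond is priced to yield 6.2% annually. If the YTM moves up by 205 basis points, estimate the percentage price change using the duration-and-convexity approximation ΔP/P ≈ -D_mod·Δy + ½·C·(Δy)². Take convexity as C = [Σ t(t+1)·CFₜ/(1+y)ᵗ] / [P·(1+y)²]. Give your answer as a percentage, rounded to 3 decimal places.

-7.288%

With y = 0.062:
  t   CF        PV=CF/(1+0.062)^t    t·PV        t(t+1)·PV
  1         5.00         4.7081         4.7081           9.4162
  2         5.00         4.4332         8.8665          26.5994
  3         5.00         4.1744        12.5233          50.0931
  4     1,005.00       790.0744     3,160.2976      15,801.4882
  Σ                    803.3902     3,186.3955      15,887.5969
P = 803.3902; D_Mac = 3.96619 yrs; D_mod = 3.73464 yrs; C = 17.53407.
Duration effect: -3.73464 × (+0.0205) = -0.076560
Convexity effect: 0.5 × 17.53407 × (0.0205)² = +0.0036843
ΔP/P ≈ -0.076560 + 0.0036843 = -0.072876 = -7.2876%.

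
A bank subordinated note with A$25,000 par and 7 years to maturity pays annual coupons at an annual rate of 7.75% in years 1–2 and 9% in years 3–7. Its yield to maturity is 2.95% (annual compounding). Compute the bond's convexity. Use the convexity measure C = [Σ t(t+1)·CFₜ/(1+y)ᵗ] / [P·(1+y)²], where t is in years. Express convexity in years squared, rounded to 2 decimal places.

With y = 0.0295:
  t   CF        PV=CF/(1+0.0295)^t    t·PV        t(t+1)·PV
  1     1,937.50     1,881.9815     1,881.9815       3,763.9631
  2     1,937.50     1,828.0540     3,656.1079      10,968.3237
  3     2,250.00     2,062.0703     6,186.2109      24,744.8435
  4     2,250.00     2,002.9823     8,011.9293      40,059.6463
  5     2,250.00     1,945.5875     9,727.9374      58,367.6245
  6     2,250.00     1,889.8373    11,339.0237      79,373.1659
  7    27,250.00    22,232.1800   155,625.2600   1,245,002.0798
  Σ                 33,842.6929   196,428.4507   1,462,279.6467
P = 33,842.6929.
Convexity = Σ t(t+1)·PV / [P·(1+y)²] = 1,462,279.6467 / (33,842.6929 × 1.059870) = 40.76738.

40.77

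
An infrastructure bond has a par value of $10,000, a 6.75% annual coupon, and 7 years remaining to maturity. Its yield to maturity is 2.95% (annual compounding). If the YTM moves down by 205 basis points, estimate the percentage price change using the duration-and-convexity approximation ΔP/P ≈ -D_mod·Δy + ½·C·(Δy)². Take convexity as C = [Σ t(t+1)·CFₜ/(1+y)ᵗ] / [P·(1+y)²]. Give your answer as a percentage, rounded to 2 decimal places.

With y = 0.0295:
  t   CF        PV=CF/(1+0.0295)^t    t·PV        t(t+1)·PV
  1       675.00       655.6581       655.6581       1,311.3162
  2       675.00       636.8704     1,273.7408       3,821.2225
  3       675.00       618.6211     1,855.8633       7,423.4530
  4       675.00       600.8947     2,403.5788      12,017.8939
  5       675.00       583.6762     2,918.3812      17,510.2873
  6       675.00       566.9512     3,401.7071      23,811.9498
  7    10,675.00     8,709.3035    60,965.1248     487,720.9982
  Σ                 12,371.9752    73,474.0541     553,617.1209
P = 12,371.9752; D_Mac = 5.93875 yrs; D_mod = 5.76858 yrs; C = 42.21996.
Duration effect: -5.76858 × (-0.0205) = +0.118256
Convexity effect: 0.5 × 42.21996 × (-0.0205)² = +0.0088715
ΔP/P ≈ +0.118256 + 0.0088715 = +0.127127 = +12.7127%.

+12.71%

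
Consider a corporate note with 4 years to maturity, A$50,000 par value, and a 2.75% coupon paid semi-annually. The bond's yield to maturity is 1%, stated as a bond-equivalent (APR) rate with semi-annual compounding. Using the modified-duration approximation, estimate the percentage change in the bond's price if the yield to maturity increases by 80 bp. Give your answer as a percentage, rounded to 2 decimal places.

-3.04%

Periodic yield y = 0.005. Modified duration first:
  t   CF        PV=CF/(1+0.005)^t    t·PV
  1       687.50       684.0796       684.0796
  2       687.50       680.6762     1,361.3524
  3       687.50       677.2898     2,031.8693
  4       687.50       673.9202     2,695.6807
  5       687.50       670.5673     3,352.8367
  6       687.50       667.2312     4,003.3871
  7       687.50       663.9116     4,647.3813
  8    50,687.50    48,704.8688   389,638.9501
  Σ                 53,422.5447   408,415.5373
P = 53,422.5447; D_Mac = 7.64500 half-year periods = 3.82250 yrs; D_mod = 3.82250/(1+0.005) = 3.80348 yrs.
ΔP/P ≈ -D_mod · Δy = -3.80348 × (+0.008) = -0.030428 = -3.0428%.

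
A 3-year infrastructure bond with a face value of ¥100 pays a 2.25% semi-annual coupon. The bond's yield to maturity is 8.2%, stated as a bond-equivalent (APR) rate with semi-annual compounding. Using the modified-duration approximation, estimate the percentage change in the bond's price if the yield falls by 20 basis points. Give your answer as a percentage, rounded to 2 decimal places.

+0.56%

Periodic yield y = 0.041. Modified duration first:
  t   CF        PV=CF/(1+0.041)^t    t·PV
  1        1.125         1.0807         1.0807
  2        1.125         1.0381         2.0763
  3        1.125         0.9972         2.9917
  4        1.125         0.9580         3.8319
  5        1.125         0.9202         4.6012
  6      101.125        79.4610       476.7661
  Σ                     84.4553       491.3479
P = 84.4553; D_Mac = 5.81785 half-year periods = 2.90892 yrs; D_mod = 2.90892/(1+0.041) = 2.79435 yrs.
ΔP/P ≈ -D_mod · Δy = -2.79435 × (-0.002) = +0.005589 = +0.5589%.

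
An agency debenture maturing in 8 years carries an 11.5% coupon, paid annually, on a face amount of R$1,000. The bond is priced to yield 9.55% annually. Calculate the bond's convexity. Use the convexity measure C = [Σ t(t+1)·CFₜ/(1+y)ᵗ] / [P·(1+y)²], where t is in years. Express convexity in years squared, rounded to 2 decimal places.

With y = 0.0955:
  t   CF        PV=CF/(1+0.0955)^t    t·PV        t(t+1)·PV
  1       115.00       104.9749       104.9749         209.9498
  2       115.00        95.8237       191.6475         574.9424
  3       115.00        87.4703       262.4109       1,049.6438
  4       115.00        79.8451       319.3804       1,596.9022
  5       115.00        72.8846       364.4231       2,186.5388
  6       115.00        66.5309       399.1855       2,794.2988
  7       115.00        60.7311       425.1177       3,400.9418
  8     1,115.00       537.4967     4,299.9737      38,699.7633
  Σ                  1,105.7574     6,367.1138      50,512.9807
P = 1,105.7574.
Convexity = Σ t(t+1)·PV / [P·(1+y)²] = 50,512.9807 / (1,105.7574 × 1.200120) = 38.06435.

38.06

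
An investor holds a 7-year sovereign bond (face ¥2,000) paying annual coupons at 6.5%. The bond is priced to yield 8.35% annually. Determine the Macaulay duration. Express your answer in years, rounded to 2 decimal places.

5.77 years

Periodic yield y = 0.0835. Discount each cash flow and weight by its year:
  t   CF        PV=CF/(1+0.0835)^t    t·PV
  1       130.00       119.9815       119.9815
  2       130.00       110.7352       221.4703
  3       130.00       102.2013       306.6040
  4       130.00        94.3252       377.3008
  5       130.00        87.0560       435.2801
  6       130.00        80.3470       482.0822
  7     2,130.00     1,215.0026     8,505.0179
  Σ                  1,809.6488    10,447.7369
Price P = Σ PV = 1,809.6488.
Macaulay duration = Σ(t·PV) / P = 10,447.7369 / 1,809.6488 = 5.77335 years.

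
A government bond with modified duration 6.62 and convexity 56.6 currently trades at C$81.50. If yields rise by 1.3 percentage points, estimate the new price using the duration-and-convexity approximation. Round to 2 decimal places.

C$74.88

Duration effect: -D_mod·Δy = -6.62 × (+0.013) = -0.086060
Convexity effect: ½·C·(Δy)² = 0.5 × 56.6 × (0.013)² = +0.0047827
ΔP/P ≈ -0.086060 + 0.0047827 = -0.0812773
New price ≈ 81.50 × (1 - 0.0812773) = 74.87590005.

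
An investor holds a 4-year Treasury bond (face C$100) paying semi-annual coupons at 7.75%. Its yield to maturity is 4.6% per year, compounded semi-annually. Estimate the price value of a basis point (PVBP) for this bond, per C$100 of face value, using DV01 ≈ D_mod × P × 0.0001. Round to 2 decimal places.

Periodic yield y = 0.023.
  t   CF        PV=CF/(1+0.023)^t    t·PV
  1        3.875         3.7879         3.7879
  2        3.875         3.7027         7.4054
  3        3.875         3.6195        10.8584
  4        3.875         3.5381        14.1524
  5        3.875         3.4585        17.2927
  6        3.875         3.3808        20.2847
  7        3.875         3.3048        23.1334
  8      103.875        86.5976       692.7810
  Σ                    111.3899       789.6960
P = 111.3899; D_Mac = 7.08948 half-year periods = 3.54474 yrs; D_mod = 3.46504 yrs.
DV01 ≈ 3.46504 × 111.3899 × 0.0001 = 0.038597.

C$0.04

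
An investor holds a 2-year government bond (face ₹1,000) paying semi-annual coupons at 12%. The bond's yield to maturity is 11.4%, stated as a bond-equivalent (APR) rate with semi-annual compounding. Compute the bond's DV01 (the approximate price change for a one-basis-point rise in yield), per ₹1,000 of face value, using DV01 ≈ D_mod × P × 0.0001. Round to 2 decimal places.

Periodic yield y = 0.057.
  t   CF        PV=CF/(1+0.057)^t    t·PV
  1        60.00        56.7644        56.7644
  2        60.00        53.7033       107.4067
  3        60.00        50.8073       152.4220
  4     1,060.00       849.1920     3,396.7682
  Σ                  1,010.4671     3,713.3612
P = 1,010.4671; D_Mac = 3.67490 half-year periods = 1.83745 yrs; D_mod = 1.73836 yrs.
DV01 ≈ 1.73836 × 1,010.4671 × 0.0001 = 0.175656.

₹0.18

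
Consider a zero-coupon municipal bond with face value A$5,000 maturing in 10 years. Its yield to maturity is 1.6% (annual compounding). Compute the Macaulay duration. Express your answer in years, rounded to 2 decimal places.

A zero-coupon bond has a single cash flow at maturity, so its Macaulay duration equals its maturity: 10 years.

10.00 years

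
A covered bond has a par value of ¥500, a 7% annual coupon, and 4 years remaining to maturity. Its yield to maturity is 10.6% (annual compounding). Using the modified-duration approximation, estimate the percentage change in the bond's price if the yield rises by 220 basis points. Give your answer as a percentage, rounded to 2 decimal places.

-7.16%

Periodic yield y = 0.106. Modified duration first:
  t   CF        PV=CF/(1+0.106)^t    t·PV
  1        35.00        31.6456        31.6456
  2        35.00        28.6126        57.2253
  3        35.00        25.8704        77.6111
  4       535.00       357.5471     1,430.1884
  Σ                    443.6757     1,596.6704
P = 443.6757; D_Mac = 3.59873 yrs; D_mod = 3.59873/(1+0.106) = 3.25383 yrs.
ΔP/P ≈ -D_mod · Δy = -3.25383 × (+0.022) = -0.071584 = -7.1584%.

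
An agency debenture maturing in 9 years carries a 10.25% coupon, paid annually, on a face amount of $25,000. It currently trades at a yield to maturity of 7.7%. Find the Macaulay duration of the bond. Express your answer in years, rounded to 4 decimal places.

6.4927 years

Periodic yield y = 0.077. Discount each cash flow and weight by its year:
  t   CF        PV=CF/(1+0.077)^t    t·PV
  1     2,562.50     2,379.2943     2,379.2943
  2     2,562.50     2,209.1869     4,418.3739
  3     2,562.50     2,051.2414     6,153.7241
  4     2,562.50     1,904.5881     7,618.3523
  5     2,562.50     1,768.4198     8,842.0988
  6     2,562.50     1,641.9868     9,851.9206
  7     2,562.50     1,524.5931    10,672.1517
  8     2,562.50     1,415.5925    11,324.7399
  9    27,562.50    14,137.6517   127,238.8650
  Σ                 29,032.5545   188,499.5206
Price P = Σ PV = 29,032.5545.
Macaulay duration = Σ(t·PV) / P = 188,499.5206 / 29,032.5545 = 6.49269 years.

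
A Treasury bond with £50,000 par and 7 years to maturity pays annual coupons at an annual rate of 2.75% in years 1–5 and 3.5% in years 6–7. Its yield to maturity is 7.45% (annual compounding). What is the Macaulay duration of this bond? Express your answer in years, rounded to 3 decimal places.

Periodic yield y = 0.0745. Discount each cash flow and weight by its year:
  t   CF        PV=CF/(1+0.0745)^t    t·PV
  1     1,375.00     1,279.6650     1,279.6650
  2     1,375.00     1,190.9399     2,381.8799
  3     1,375.00     1,108.3666     3,325.0999
  4     1,375.00     1,031.5185     4,126.0740
  5     1,375.00       959.9986     4,799.9930
  6     1,750.00     1,137.1023     6,822.6137
  7    51,750.00    31,294.3125   219,060.1876
  Σ                 38,001.9034   241,795.5130
Price P = Σ PV = 38,001.9034.
Macaulay duration = Σ(t·PV) / P = 241,795.5130 / 38,001.9034 = 6.36272 years.

6.363 years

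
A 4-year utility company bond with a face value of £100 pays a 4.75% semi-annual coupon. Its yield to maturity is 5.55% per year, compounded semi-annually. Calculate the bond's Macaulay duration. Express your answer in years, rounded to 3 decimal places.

3.684 years

Periodic yield y = 0.02775. Discount each cash flow and weight by its period:
  t   CF        PV=CF/(1+0.02775)^t    t·PV
  1        2.375         2.3109         2.3109
  2        2.375         2.2485         4.4970
  3        2.375         2.1878         6.5633
  4        2.375         2.1287         8.5148
  5        2.375         2.0712        10.3561
  6        2.375         2.0153        12.0918
  7        2.375         1.9609        13.7262
  8      102.375        82.2421       657.9366
  Σ                     97.1653       715.9965
Price P = Σ PV = 97.1653.
Macaulay duration = Σ(t·PV) / P = 715.9965 / 97.1653 = 7.36885 half-year periods.
In years: 7.36885 / 2 = 3.68443 years.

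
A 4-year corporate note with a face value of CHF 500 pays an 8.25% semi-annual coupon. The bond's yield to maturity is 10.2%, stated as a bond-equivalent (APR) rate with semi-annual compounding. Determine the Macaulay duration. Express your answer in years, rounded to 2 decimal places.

Periodic yield y = 0.051. Discount each cash flow and weight by its period:
  t   CF        PV=CF/(1+0.051)^t    t·PV
  1       20.625        19.6242        19.6242
  2       20.625        18.6719        37.3438
  3       20.625        17.7658        53.2975
  4       20.625        16.9038        67.6150
  5       20.625        16.0835        80.4175
  6       20.625        15.3030        91.8182
  7       20.625        14.5605       101.9232
  8      520.625       349.7062     2,797.6493
  Σ                    468.6188     3,249.6887
Price P = Σ PV = 468.6188.
Macaulay duration = Σ(t·PV) / P = 3,249.6887 / 468.6188 = 6.93461 half-year periods.
In years: 6.93461 / 2 = 3.46730 years.

3.47 years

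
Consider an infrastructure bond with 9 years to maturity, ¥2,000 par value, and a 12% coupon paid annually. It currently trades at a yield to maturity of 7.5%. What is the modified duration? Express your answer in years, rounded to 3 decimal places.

Periodic yield y = 0.075. First find Macaulay duration:
  t   CF        PV=CF/(1+0.075)^t    t·PV
  1       240.00       223.2558       223.2558
  2       240.00       207.6798       415.3597
  3       240.00       193.1905       579.5716
  4       240.00       179.7121       718.8485
  5       240.00       167.1741       835.8704
  6       240.00       155.5108       933.0646
  7       240.00       144.6612     1,012.6282
  8       240.00       134.5685     1,076.5483
  9     2,240.00     1,168.3470    10,515.1228
  Σ                  2,574.0998    16,310.2699
P = 2,574.0998; Macaulay duration = 16,310.2699 / 2,574.0998 = 6.33630 years.
Modified duration = D_Mac / (1 + y) = 6.33630 / 1.075 = 5.89423 years.

5.894 years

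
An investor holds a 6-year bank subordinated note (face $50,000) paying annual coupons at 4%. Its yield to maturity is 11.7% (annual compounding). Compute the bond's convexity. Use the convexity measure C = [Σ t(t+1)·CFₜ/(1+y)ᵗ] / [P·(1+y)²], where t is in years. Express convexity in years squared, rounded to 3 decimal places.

With y = 0.117:
  t   CF        PV=CF/(1+0.117)^t    t·PV        t(t+1)·PV
  1     2,000.00     1,790.5103     1,790.5103       3,581.0206
  2     2,000.00     1,602.9636     3,205.9271       9,617.7814
  3     2,000.00     1,435.0614     4,305.1841      17,220.7365
  4     2,000.00     1,284.7461     5,138.9843      25,694.9217
  5     2,000.00     1,150.1755     5,750.8777      34,505.2664
  6    52,000.00    26,772.2151   160,633.2903   1,124,433.0323
  Σ                 34,035.6719   180,824.7740   1,215,052.7589
P = 34,035.6719.
Convexity = Σ t(t+1)·PV / [P·(1+y)²] = 1,215,052.7589 / (34,035.6719 × 1.247689) = 28.61241.

28.612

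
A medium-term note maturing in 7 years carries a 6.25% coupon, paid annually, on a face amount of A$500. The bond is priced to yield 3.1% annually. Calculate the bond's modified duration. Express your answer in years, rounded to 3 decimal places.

5.807 years

Periodic yield y = 0.031. First find Macaulay duration:
  t   CF        PV=CF/(1+0.031)^t    t·PV
  1        31.25        30.3104        30.3104
  2        31.25        29.3990        58.7980
  3        31.25        28.5150        85.5451
  4        31.25        27.6577       110.6306
  5        31.25        26.8260       134.1302
  6        31.25        26.0194       156.1167
  7       531.25       429.0306     3,003.2143
  Σ                    597.7582     3,578.7454
P = 597.7582; Macaulay duration = 3,578.7454 / 597.7582 = 5.98694 years.
Modified duration = D_Mac / (1 + y) = 5.98694 / 1.031 = 5.80693 years.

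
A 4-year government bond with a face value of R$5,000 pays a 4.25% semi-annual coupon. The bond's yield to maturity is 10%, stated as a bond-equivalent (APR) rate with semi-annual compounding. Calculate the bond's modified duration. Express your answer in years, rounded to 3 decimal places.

3.508 years

Periodic yield y = 0.05. First find Macaulay duration:
  t   CF        PV=CF/(1+0.05)^t    t·PV
  1       106.25       101.1905       101.1905
  2       106.25        96.3719       192.7438
  3       106.25        91.7827       275.3482
  4       106.25        87.4121       349.6486
  5       106.25        83.2497       416.2483
  6       106.25        79.2854       475.7123
  7       106.25        75.5099       528.5692
  8     5,106.25     3,456.1110    27,648.8879
  Σ                  4,070.9132    29,988.3488
P = 4,070.9132; Macaulay duration = 29,988.3488 / 4,070.9132 = 7.36649 half-year periods = 3.68325 years.
Modified duration = D_Mac / (1 + y) = 3.68325 / 1.05 = 3.50785 years.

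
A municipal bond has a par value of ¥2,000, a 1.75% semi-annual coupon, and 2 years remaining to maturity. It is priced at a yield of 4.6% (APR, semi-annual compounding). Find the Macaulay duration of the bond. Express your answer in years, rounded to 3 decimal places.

1.973 years

Periodic yield y = 0.023. Discount each cash flow and weight by its period:
  t   CF        PV=CF/(1+0.023)^t    t·PV
  1        17.50        17.1065        17.1065
  2        17.50        16.7219        33.4439
  3        17.50        16.3460        49.0380
  4     2,017.50     1,842.0907     7,368.3628
  Σ                  1,892.2652     7,467.9512
Price P = Σ PV = 1,892.2652.
Macaulay duration = Σ(t·PV) / P = 7,467.9512 / 1,892.2652 = 3.94657 half-year periods.
In years: 3.94657 / 2 = 1.97328 years.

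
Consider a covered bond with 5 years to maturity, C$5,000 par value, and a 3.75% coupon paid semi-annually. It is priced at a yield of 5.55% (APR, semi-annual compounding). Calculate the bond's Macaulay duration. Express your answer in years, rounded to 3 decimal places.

4.586 years

Periodic yield y = 0.02775. Discount each cash flow and weight by its period:
  t   CF        PV=CF/(1+0.02775)^t    t·PV
  1        93.75        91.2187        91.2187
  2        93.75        88.7557       177.5114
  3        93.75        86.3592       259.0777
  4        93.75        84.0275       336.1099
  5        93.75        81.7587       408.7934
  6        93.75        79.5511       477.3068
  7        93.75        77.4032       541.8224
  8        93.75        75.3133       602.5060
  9        93.75        73.2797       659.5176
  10    5,093.75     3,874.0281    38,740.2814
  Σ                  4,611.6952    42,294.1454
Price P = Σ PV = 4,611.6952.
Macaulay duration = Σ(t·PV) / P = 42,294.1454 / 4,611.6952 = 9.17106 half-year periods.
In years: 9.17106 / 2 = 4.58553 years.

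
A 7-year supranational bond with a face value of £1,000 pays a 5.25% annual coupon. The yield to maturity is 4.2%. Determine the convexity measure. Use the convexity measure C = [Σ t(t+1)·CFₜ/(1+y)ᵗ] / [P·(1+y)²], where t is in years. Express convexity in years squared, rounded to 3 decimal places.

42.502

With y = 0.042:
  t   CF        PV=CF/(1+0.042)^t    t·PV        t(t+1)·PV
  1        52.50        50.3839        50.3839         100.7678
  2        52.50        48.3530        96.7061         290.1183
  3        52.50        46.4041       139.2122         556.8489
  4        52.50        44.5337       178.1347         890.6733
  5        52.50        42.7386       213.6932       1,282.1592
  6        52.50        41.0160       246.0958       1,722.6708
  7     1,052.50       789.1291     5,523.9039      44,191.2309
  Σ                  1,062.5584     6,448.1298      49,034.4692
P = 1,062.5584.
Convexity = Σ t(t+1)·PV / [P·(1+y)²] = 49,034.4692 / (1,062.5584 × 1.085764) = 42.50238.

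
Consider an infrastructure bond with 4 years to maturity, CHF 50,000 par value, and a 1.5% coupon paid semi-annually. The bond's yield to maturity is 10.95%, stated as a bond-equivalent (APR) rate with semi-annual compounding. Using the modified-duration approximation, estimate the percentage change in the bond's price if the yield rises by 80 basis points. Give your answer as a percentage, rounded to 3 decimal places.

Periodic yield y = 0.05475. Modified duration first:
  t   CF        PV=CF/(1+0.05475)^t    t·PV
  1       375.00       355.5345       355.5345
  2       375.00       337.0794       674.1588
  3       375.00       319.5823       958.7468
  4       375.00       302.9934     1,211.9735
  5       375.00       287.2656     1,436.3279
  6       375.00       272.3542     1,634.1251
  7       375.00       258.2168     1,807.5177
  8    50,375.00    32,886.5857   263,092.6853
  Σ                 35,019.6118   271,171.0697
P = 35,019.6118; D_Mac = 7.74341 half-year periods = 3.87170 yrs; D_mod = 3.87170/(1+0.05475) = 3.67073 yrs.
ΔP/P ≈ -D_mod · Δy = -3.67073 × (+0.008) = -0.029366 = -2.9366%.

-2.937%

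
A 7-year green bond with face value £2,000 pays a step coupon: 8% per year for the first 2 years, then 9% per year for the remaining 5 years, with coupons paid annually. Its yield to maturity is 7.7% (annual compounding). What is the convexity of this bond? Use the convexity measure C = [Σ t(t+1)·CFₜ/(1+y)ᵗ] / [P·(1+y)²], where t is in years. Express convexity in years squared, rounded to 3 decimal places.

35.591

With y = 0.077:
  t   CF        PV=CF/(1+0.077)^t    t·PV        t(t+1)·PV
  1       160.00       148.5608       148.5608         297.1216
  2       160.00       137.9395       275.8790         827.6369
  3       180.00       144.0872       432.2616       1,729.0464
  4       180.00       133.7857       535.1428       2,675.7140
  5       180.00       124.2207       621.1035       3,726.6211
  6       180.00       115.3396       692.0374       4,844.2615
  7     2,180.00     1,297.0197     9,079.1379      72,633.1029
  Σ                  2,100.9531    11,784.1229      86,733.5043
P = 2,100.9531.
Convexity = Σ t(t+1)·PV / [P·(1+y)²] = 86,733.5043 / (2,100.9531 × 1.159929) = 35.59091.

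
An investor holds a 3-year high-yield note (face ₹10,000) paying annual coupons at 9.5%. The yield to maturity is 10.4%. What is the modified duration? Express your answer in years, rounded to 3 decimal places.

Periodic yield y = 0.104. First find Macaulay duration:
  t   CF        PV=CF/(1+0.104)^t    t·PV
  1       950.00       860.5072       860.5072
  2       950.00       779.4450     1,558.8899
  3    10,950.00     8,137.7979    24,413.3936
  Σ                  9,777.7501    26,832.7908
P = 9,777.7501; Macaulay duration = 26,832.7908 / 9,777.7501 = 2.74427 years.
Modified duration = D_Mac / (1 + y) = 2.74427 / 1.104 = 2.48575 years.

2.486 years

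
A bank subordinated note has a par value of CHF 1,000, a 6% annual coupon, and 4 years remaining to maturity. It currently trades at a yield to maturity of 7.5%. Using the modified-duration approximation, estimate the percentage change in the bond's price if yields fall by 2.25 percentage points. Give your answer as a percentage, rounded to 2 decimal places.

Periodic yield y = 0.075. Modified duration first:
  t   CF        PV=CF/(1+0.075)^t    t·PV
  1        60.00        55.8140        55.8140
  2        60.00        51.9200       103.8399
  3        60.00        48.2976       144.8929
  4     1,060.00       793.7286     3,174.9142
  Σ                    949.7601     3,479.4610
P = 949.7601; D_Mac = 3.66352 yrs; D_mod = 3.66352/(1+0.075) = 3.40792 yrs.
ΔP/P ≈ -D_mod · Δy = -3.40792 × (-0.0225) = +0.076678 = +7.6678%.

+7.67%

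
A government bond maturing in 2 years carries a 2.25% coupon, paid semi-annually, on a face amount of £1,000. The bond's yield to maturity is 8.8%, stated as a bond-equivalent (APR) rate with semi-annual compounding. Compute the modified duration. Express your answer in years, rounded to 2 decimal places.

1.88 years

Periodic yield y = 0.044. First find Macaulay duration:
  t   CF        PV=CF/(1+0.044)^t    t·PV
  1        11.25        10.7759        10.7759
  2        11.25        10.3217        20.6434
  3        11.25         9.8867        29.6601
  4     1,011.25       851.2489     3,404.9954
  Σ                    882.2331     3,466.0748
P = 882.2331; Macaulay duration = 3,466.0748 / 882.2331 = 3.92875 half-year periods = 1.96438 years.
Modified duration = D_Mac / (1 + y) = 1.96438 / 1.044 = 1.88159 years.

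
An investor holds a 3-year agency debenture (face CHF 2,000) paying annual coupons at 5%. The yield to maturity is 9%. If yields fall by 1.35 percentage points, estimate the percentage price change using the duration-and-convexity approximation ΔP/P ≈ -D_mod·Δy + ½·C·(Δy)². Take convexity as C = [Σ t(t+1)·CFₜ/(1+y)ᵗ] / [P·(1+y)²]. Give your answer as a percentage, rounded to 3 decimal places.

+3.617%

With y = 0.09:
  t   CF        PV=CF/(1+0.09)^t    t·PV        t(t+1)·PV
  1       100.00        91.7431        91.7431         183.4862
  2       100.00        84.1680       168.3360         505.0080
  3     2,100.00     1,621.5853     4,864.7559      19,459.0237
  Σ                  1,797.4964     5,124.8350      20,147.5179
P = 1,797.4964; D_Mac = 2.85110 yrs; D_mod = 2.61568 yrs; C = 9.43410.
Duration effect: -2.61568 × (-0.0135) = +0.035312
Convexity effect: 0.5 × 9.43410 × (-0.0135)² = +0.0008597
ΔP/P ≈ +0.035312 + 0.0008597 = +0.036171 = +3.6171%.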